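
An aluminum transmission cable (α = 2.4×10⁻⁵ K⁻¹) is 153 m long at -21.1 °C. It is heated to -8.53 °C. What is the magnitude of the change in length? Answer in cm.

|ΔT| = |-8.53 − (-21.1)| = 12.57 K
ΔL = αL₀ΔT = (2.4×10⁻⁵)(153)(12.57) = 4.62×10⁻² m

ΔL = 4.62 cm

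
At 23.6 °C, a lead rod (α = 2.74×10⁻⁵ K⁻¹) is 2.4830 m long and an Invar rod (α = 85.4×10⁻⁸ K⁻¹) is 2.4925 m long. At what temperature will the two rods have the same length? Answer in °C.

T = 167.7 °C

L₁(1 + α₁ΔT) = L₂(1 + α₂ΔT) ⇒ ΔT = (L₂ − L₁)/(α₁L₁ − α₂L₂)
L₂ − L₁ = 2.4925 − 2.4830 = 9.50×10⁻³ m
α₁L₁ − α₂L₂ = 2.74×10⁻⁵×2.4830 − 85.4×10⁻⁸×2.4925 = 6.5905605×10⁻⁵ m/K
ΔT = 9.50×10⁻³ / 6.5905605×10⁻⁵ = 144.146 K
T = 23.6 + 144.146 = 167.746 °C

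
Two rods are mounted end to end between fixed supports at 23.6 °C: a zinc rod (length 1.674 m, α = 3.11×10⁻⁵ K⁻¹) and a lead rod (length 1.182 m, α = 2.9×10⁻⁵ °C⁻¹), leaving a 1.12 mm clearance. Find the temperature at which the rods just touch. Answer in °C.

α₁L₁ = 5.20614×10⁻⁵ m/K, α₂L₂ = 3.4278×10⁻⁵ m/K → total 8.63394×10⁻⁵ m/K
ΔT = g/(α₁L₁+α₂L₂) = 1.12×10⁻³ / 8.63394×10⁻⁵ = 12.972 K
T = 23.6 + 12.972 = 36.572 °C

T = 36.6 °C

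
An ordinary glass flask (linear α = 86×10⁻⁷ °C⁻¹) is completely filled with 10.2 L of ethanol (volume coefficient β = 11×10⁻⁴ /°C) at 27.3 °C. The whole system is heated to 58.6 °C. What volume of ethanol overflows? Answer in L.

The flask also expands: β_container ≈ 3α = 2.58×10⁻⁵ /K
Net overflow = V₀(β_liq − 3α_cont)ΔT
β − 3α = 1.10×10⁻³ − 2.58×10⁻⁵ = 1.0742×10⁻³ /K; ΔT = 31.3 K
ΔV = 10.2 × 1.0742×10⁻³ × 31.3 = 0.343 L

0.343 L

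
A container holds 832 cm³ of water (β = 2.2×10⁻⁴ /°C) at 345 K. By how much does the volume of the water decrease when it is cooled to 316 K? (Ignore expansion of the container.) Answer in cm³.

ΔV = 5.31 cm³

|ΔT| = |316 − 345| = 29 K
ΔV = βV₀ΔT = (2.2×10⁻⁴)(832)(29) = 5.31 cm³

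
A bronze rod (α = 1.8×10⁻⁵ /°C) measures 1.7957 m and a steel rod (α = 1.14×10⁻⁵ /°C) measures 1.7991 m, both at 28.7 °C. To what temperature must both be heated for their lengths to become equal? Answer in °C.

L₁(1 + α₁ΔT) = L₂(1 + α₂ΔT) ⇒ ΔT = (L₂ − L₁)/(α₁L₁ − α₂L₂)
L₂ − L₁ = 1.7991 − 1.7957 = 3.40×10⁻³ m
α₁L₁ − α₂L₂ = 1.8×10⁻⁵×1.7957 − 1.14×10⁻⁵×1.7991 = 1.181286×10⁻⁵ m/K
ΔT = 3.40×10⁻³ / 1.181286×10⁻⁵ = 287.822 K
T = 28.7 + 287.822 = 316.522 °C

T = 316.5 °C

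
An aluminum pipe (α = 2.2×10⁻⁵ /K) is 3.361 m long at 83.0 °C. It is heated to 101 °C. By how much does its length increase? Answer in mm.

|ΔT| = |101 − 83.0| = 18.0 K
ΔL = αL₀ΔT = (2.2×10⁻⁵)(3.361)(18.0) = 1.33×10⁻³ m

ΔL = 1.33 mm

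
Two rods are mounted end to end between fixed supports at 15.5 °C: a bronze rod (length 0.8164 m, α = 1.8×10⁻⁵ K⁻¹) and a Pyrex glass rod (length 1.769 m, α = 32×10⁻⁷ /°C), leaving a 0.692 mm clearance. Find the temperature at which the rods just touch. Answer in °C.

T = 49.5 °C

Gap closes when ΔL₁ + ΔL₂ = 0.692 mm = 6.92×10⁻⁴ m
(α₁L₁ + α₂L₂)ΔT = g
α₁L₁ + α₂L₂ = 1.8×10⁻⁵×0.8164 + 32×10⁻⁷×1.769 = 2.0356×10⁻⁵ m/K
ΔT = 6.92×10⁻⁴ / 2.0356×10⁻⁵ = 33.995 K
T = 15.5 + 33.995 = 49.495 °C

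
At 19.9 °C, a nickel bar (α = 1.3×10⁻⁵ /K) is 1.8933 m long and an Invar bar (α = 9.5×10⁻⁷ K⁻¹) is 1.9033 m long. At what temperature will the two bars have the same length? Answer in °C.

T = 458.4 °C

L₁(1 + α₁ΔT) = L₂(1 + α₂ΔT) ⇒ ΔT = (L₂ − L₁)/(α₁L₁ − α₂L₂)
L₂ − L₁ = 1.9033 − 1.8933 = 1.00×10⁻² m
α₁L₁ − α₂L₂ = 1.3×10⁻⁵×1.8933 − 9.5×10⁻⁷×1.9033 = 2.2804765×10⁻⁵ m/K
ΔT = 1.00×10⁻² / 2.2804765×10⁻⁵ = 438.505 K
T = 19.9 + 438.505 = 458.405 °C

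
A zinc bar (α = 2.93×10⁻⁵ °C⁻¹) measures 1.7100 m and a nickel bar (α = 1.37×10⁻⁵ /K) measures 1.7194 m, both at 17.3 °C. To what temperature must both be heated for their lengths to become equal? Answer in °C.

L₁(1 + α₁ΔT) = L₂(1 + α₂ΔT) ⇒ ΔT = (L₂ − L₁)/(α₁L₁ − α₂L₂)
L₂ − L₁ = 1.7194 − 1.7100 = 9.40×10⁻³ m
α₁L₁ − α₂L₂ = 2.93×10⁻⁵×1.7100 − 1.37×10⁻⁵×1.7194 = 2.654722×10⁻⁵ m/K
ΔT = 9.40×10⁻³ / 2.654722×10⁻⁵ = 354.086 K
T = 17.3 + 354.086 = 371.386 °C

T = 371.4 °C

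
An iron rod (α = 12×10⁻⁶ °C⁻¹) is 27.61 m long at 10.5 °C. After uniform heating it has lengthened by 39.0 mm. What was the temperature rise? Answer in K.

ΔT = 118 K

ΔL = αL₀ΔT ⇒ ΔT = ΔL / (αL₀)
ΔT = 39.0×10⁻³ m / (12×10⁻⁶ × 27.61 m) = 117.71 K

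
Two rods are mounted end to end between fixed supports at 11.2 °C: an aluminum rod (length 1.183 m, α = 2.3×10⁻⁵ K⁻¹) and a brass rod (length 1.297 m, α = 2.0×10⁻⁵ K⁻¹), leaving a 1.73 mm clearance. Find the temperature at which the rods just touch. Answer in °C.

Gap closes when ΔL₁ + ΔL₂ = 1.73 mm = 1.73×10⁻³ m
(α₁L₁ + α₂L₂)ΔT = g
α₁L₁ + α₂L₂ = 2.3×10⁻⁵×1.183 + 2.0×10⁻⁵×1.297 = 5.3149×10⁻⁵ m/K
ΔT = 1.73×10⁻³ / 5.3149×10⁻⁵ = 32.550 K
T = 11.2 + 32.550 = 43.750 °C

T = 43.8 °C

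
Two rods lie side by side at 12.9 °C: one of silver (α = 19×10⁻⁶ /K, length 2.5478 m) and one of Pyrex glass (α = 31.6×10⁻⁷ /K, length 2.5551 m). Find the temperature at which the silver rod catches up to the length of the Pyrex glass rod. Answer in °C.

Equal length when α₁L₁ΔT − α₂L₂ΔT = L₂ − L₁ = 7.30×10⁻³ m
α₁L₁ = 4.84082×10⁻⁵, α₂L₂ = 8.074116×10⁻⁶ → Δ(αL) = 4.0334084×10⁻⁵ m/K
ΔT = 7.30×10⁻³ / 4.0334084×10⁻⁵ = 180.988 K, so T = 12.9 + 180.988 = 193.888 °C

T = 193.9 °C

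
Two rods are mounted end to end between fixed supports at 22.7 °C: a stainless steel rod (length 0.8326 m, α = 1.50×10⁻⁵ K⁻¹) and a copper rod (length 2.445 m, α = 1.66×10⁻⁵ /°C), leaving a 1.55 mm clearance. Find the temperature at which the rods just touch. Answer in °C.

T = 51.9 °C

Gap closes when ΔL₁ + ΔL₂ = 1.55 mm = 1.55×10⁻³ m
(α₁L₁ + α₂L₂)ΔT = g
α₁L₁ + α₂L₂ = 1.50×10⁻⁵×0.8326 + 1.66×10⁻⁵×2.445 = 5.3076×10⁻⁵ m/K
ΔT = 1.55×10⁻³ / 5.3076×10⁻⁵ = 29.203 K
T = 22.7 + 29.203 = 51.903 °C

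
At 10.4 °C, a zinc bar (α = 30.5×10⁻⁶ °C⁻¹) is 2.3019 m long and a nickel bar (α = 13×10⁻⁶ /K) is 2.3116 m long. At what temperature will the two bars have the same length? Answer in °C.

Equal length when α₁L₁ΔT − α₂L₂ΔT = L₂ − L₁ = 9.70×10⁻³ m
α₁L₁ = 7.020795×10⁻⁵, α₂L₂ = 3.00508×10⁻⁵ → Δ(αL) = 4.015715×10⁻⁵ m/K
ΔT = 9.70×10⁻³ / 4.015715×10⁻⁵ = 241.551 K, so T = 10.4 + 241.551 = 251.951 °C

T = 252.0 °C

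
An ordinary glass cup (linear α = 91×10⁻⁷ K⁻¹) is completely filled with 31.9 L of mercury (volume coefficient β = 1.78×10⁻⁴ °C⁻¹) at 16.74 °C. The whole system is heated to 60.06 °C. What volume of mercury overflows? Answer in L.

0.208 L

The cup also expands: β_container ≈ 3α = 2.73×10⁻⁵ /K
Net overflow = V₀(β_liq − 3α_cont)ΔT
β − 3α = 1.78×10⁻⁴ − 2.73×10⁻⁵ = 1.507×10⁻⁴ /K; ΔT = 43.32 K
ΔV = 31.9 × 1.507×10⁻⁴ × 43.32 = 0.208 L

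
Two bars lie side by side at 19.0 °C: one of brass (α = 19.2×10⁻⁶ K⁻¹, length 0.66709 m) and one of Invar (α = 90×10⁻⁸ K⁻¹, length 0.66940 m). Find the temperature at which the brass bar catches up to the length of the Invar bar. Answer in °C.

L₁(1 + α₁ΔT) = L₂(1 + α₂ΔT) ⇒ ΔT = (L₂ − L₁)/(α₁L₁ − α₂L₂)
L₂ − L₁ = 0.66940 − 0.66709 = 2.31×10⁻³ m
α₁L₁ − α₂L₂ = 19.2×10⁻⁶×0.66709 − 90×10⁻⁸×0.66940 = 1.2205668×10⁻⁵ m/K
ΔT = 2.31×10⁻³ / 1.2205668×10⁻⁵ = 189.256 K
T = 19.0 + 189.256 = 208.256 °C

T = 208.3 °C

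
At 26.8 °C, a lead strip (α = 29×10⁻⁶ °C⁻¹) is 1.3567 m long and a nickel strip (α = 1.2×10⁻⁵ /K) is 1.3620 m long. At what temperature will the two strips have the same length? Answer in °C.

Equal length when α₁L₁ΔT − α₂L₂ΔT = L₂ − L₁ = 5.30×10⁻³ m
α₁L₁ = 3.93443×10⁻⁵, α₂L₂ = 1.6344×10⁻⁵ → Δ(αL) = 2.30003×10⁻⁵ m/K
ΔT = 5.30×10⁻³ / 2.30003×10⁻⁵ = 230.432 K, so T = 26.8 + 230.432 = 257.232 °C

T = 257.2 °C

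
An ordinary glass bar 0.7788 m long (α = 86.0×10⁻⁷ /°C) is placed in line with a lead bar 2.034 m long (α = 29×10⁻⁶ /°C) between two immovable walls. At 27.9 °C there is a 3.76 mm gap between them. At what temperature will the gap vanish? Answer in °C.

α₁L₁ = 6.69768×10⁻⁶ m/K, α₂L₂ = 5.8986×10⁻⁵ m/K → total 6.568368×10⁻⁵ m/K
ΔT = g/(α₁L₁+α₂L₂) = 3.76×10⁻³ / 6.568368×10⁻⁵ = 57.244 K
T = 27.9 + 57.244 = 85.144 °C

T = 85.1 °C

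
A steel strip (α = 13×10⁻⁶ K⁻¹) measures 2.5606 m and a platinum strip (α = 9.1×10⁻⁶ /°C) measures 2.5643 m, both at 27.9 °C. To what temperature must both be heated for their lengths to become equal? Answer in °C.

T = 399.7 °C

Equal length when α₁L₁ΔT − α₂L₂ΔT = L₂ − L₁ = 3.70×10⁻³ m
α₁L₁ = 3.32878×10⁻⁵, α₂L₂ = 2.333513×10⁻⁵ → Δ(αL) = 9.95267×10⁻⁶ m/K
ΔT = 3.70×10⁻³ / 9.95267×10⁻⁶ = 371.760 K, so T = 27.9 + 371.760 = 399.660 °C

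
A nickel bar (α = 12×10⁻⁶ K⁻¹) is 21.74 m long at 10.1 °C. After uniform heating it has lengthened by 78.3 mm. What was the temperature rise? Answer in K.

ΔT = 300 K

ΔL = αL₀ΔT ⇒ ΔT = ΔL / (αL₀)
ΔT = 78.3×10⁻³ m / (12×10⁻⁶ × 21.74 m) = 300.14 K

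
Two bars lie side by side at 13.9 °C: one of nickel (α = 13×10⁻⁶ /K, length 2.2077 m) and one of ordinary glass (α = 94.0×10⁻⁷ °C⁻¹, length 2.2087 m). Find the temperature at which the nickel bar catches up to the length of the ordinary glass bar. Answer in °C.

Equal length when α₁L₁ΔT − α₂L₂ΔT = L₂ − L₁ = 1.00×10⁻³ m
α₁L₁ = 2.87001×10⁻⁵, α₂L₂ = 2.076178×10⁻⁵ → Δ(αL) = 7.93832×10⁻⁶ m/K
ΔT = 1.00×10⁻³ / 7.93832×10⁻⁶ = 125.971 K, so T = 13.9 + 125.971 = 139.871 °C

T = 139.9 °C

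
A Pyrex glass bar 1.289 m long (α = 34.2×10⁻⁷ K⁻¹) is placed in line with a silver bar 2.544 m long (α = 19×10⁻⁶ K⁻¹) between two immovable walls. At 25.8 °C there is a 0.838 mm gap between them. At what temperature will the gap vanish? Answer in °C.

T = 41.7 °C

Gap closes when ΔL₁ + ΔL₂ = 0.838 mm = 8.38×10⁻⁴ m
(α₁L₁ + α₂L₂)ΔT = g
α₁L₁ + α₂L₂ = 34.2×10⁻⁷×1.289 + 19×10⁻⁶×2.544 = 5.274438×10⁻⁵ m/K
ΔT = 8.38×10⁻⁴ / 5.274438×10⁻⁵ = 15.888 K
T = 25.8 + 15.888 = 41.688 °C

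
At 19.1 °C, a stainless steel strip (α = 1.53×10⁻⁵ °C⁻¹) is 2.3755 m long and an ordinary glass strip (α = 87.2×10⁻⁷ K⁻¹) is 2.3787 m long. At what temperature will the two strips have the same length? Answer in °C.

T = 224.2 °C

Equal length when α₁L₁ΔT − α₂L₂ΔT = L₂ − L₁ = 3.20×10⁻³ m
α₁L₁ = 3.634515×10⁻⁵, α₂L₂ = 2.0742264×10⁻⁵ → Δ(αL) = 1.5602886×10⁻⁵ m/K
ΔT = 3.20×10⁻³ / 1.5602886×10⁻⁵ = 205.090 K, so T = 19.1 + 205.090 = 224.190 °C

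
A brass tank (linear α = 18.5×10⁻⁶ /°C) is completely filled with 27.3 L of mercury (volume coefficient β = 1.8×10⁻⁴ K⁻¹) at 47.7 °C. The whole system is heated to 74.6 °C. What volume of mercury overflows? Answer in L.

The tank also expands: β_container ≈ 3α = 5.55×10⁻⁵ /K
Net overflow = V₀(β_liq − 3α_cont)ΔT
β − 3α = 1.80×10⁻⁴ − 5.55×10⁻⁵ = 1.245×10⁻⁴ /K; ΔT = 26.9 K
ΔV = 27.3 × 1.245×10⁻⁴ × 26.9 = 0.0914 L

0.0914 L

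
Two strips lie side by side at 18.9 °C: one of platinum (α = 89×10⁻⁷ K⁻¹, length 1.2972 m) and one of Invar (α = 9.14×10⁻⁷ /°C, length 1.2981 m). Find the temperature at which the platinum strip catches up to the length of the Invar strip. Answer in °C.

T = 105.8 °C

L₁(1 + α₁ΔT) = L₂(1 + α₂ΔT) ⇒ ΔT = (L₂ − L₁)/(α₁L₁ − α₂L₂)
L₂ − L₁ = 1.2981 − 1.2972 = 9.00×10⁻⁴ m
α₁L₁ − α₂L₂ = 89×10⁻⁷×1.2972 − 9.14×10⁻⁷×1.2981 = 1.03586166×10⁻⁵ m/K
ΔT = 9.00×10⁻⁴ / 1.03586166×10⁻⁵ = 86.884 K
T = 18.9 + 86.884 = 105.784 °C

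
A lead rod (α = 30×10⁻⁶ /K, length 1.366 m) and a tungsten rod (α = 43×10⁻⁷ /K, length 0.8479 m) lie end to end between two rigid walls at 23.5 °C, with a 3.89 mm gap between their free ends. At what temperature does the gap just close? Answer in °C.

T = 111 °C

α₁L₁ = 4.098×10⁻⁵ m/K, α₂L₂ = 3.64597×10⁻⁶ m/K → total 4.462597×10⁻⁵ m/K
ΔT = g/(α₁L₁+α₂L₂) = 3.89×10⁻³ / 4.462597×10⁻⁵ = 87.17 K
T = 23.5 + 87.17 = 110.67 °C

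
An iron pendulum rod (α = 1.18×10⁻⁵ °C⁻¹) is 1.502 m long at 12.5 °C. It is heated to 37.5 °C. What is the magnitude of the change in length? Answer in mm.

|ΔT| = |37.5 − 12.5| = 25.0 K
ΔL = αL₀ΔT = (1.18×10⁻⁵)(1.502)(25.0) = 4.43×10⁻⁴ m

ΔL = 0.443 mm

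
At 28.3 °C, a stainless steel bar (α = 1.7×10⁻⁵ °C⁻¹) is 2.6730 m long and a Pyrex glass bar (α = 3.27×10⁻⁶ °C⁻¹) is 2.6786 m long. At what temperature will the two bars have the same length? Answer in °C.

T = 181.0 °C

L₁(1 + α₁ΔT) = L₂(1 + α₂ΔT) ⇒ ΔT = (L₂ − L₁)/(α₁L₁ − α₂L₂)
L₂ − L₁ = 2.6786 − 2.6730 = 5.60×10⁻³ m
α₁L₁ − α₂L₂ = 1.7×10⁻⁵×2.6730 − 3.27×10⁻⁶×2.6786 = 3.6681978×10⁻⁵ m/K
ΔT = 5.60×10⁻³ / 3.6681978×10⁻⁵ = 152.664 K
T = 28.3 + 152.664 = 180.964 °C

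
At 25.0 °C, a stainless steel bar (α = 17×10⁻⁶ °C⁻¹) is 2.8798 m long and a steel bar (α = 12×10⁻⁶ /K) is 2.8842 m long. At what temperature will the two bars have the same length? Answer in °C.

Equal length when α₁L₁ΔT − α₂L₂ΔT = L₂ − L₁ = 4.40×10⁻³ m
α₁L₁ = 4.89566×10⁻⁵, α₂L₂ = 3.46104×10⁻⁵ → Δ(αL) = 1.43462×10⁻⁵ m/K
ΔT = 4.40×10⁻³ / 1.43462×10⁻⁵ = 306.701 K, so T = 25.0 + 306.701 = 331.701 °C

T = 331.7 °C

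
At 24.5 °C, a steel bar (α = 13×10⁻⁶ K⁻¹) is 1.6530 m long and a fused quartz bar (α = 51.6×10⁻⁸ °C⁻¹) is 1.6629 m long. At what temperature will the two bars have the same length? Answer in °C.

T = 504.4 °C

Equal length when α₁L₁ΔT − α₂L₂ΔT = L₂ − L₁ = 9.90×10⁻³ m
α₁L₁ = 2.1489×10⁻⁵, α₂L₂ = 8.580564×10⁻⁷ → Δ(αL) = 2.06309436×10⁻⁵ m/K
ΔT = 9.90×10⁻³ / 2.06309436×10⁻⁵ = 479.862 K, so T = 24.5 + 479.862 = 504.362 °C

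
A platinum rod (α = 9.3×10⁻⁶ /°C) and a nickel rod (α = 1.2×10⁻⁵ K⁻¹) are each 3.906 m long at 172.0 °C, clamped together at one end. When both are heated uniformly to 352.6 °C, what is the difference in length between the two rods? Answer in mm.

ΔT = 180.6 K
platinum: ΔL = 9.3×10⁻⁶ × 3.906 m × 180.6 = 6.5604×10⁻³ m = 6.5604 mm
nickel: ΔL = 1.2×10⁻⁵ × 3.906 m × 180.6 = 8.4651×10⁻³ m = 8.4651 mm
difference = 8.4651 − 6.5604 = 1.9047 mm

1.90 mm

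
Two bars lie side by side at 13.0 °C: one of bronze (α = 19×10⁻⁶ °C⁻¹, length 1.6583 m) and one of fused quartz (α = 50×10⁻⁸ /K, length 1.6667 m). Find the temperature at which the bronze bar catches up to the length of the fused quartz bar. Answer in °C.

L₁(1 + α₁ΔT) = L₂(1 + α₂ΔT) ⇒ ΔT = (L₂ − L₁)/(α₁L₁ − α₂L₂)
L₂ − L₁ = 1.6667 − 1.6583 = 8.40×10⁻³ m
α₁L₁ − α₂L₂ = 19×10⁻⁶×1.6583 − 50×10⁻⁸×1.6667 = 3.067435×10⁻⁵ m/K
ΔT = 8.40×10⁻³ / 3.067435×10⁻⁵ = 273.844 K
T = 13.0 + 273.844 = 286.844 °C

T = 286.8 °C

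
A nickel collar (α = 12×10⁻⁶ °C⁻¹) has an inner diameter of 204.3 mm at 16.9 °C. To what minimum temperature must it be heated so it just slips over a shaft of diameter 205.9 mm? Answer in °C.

Required Δd = 205.9 − 204.3 = 1.6 mm
Δd = αd₀ΔT ⇒ ΔT = Δd/(αd₀) = 1.6 / (12×10⁻⁶ × 204.3) = 652.64 K
T_min = 16.9 + 652.64 = 669.54 °C

T = 670 °C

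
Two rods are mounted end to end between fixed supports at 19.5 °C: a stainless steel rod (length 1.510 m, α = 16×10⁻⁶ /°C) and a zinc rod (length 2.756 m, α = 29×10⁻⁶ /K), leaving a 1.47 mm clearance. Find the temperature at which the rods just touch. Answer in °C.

Gap closes when ΔL₁ + ΔL₂ = 1.47 mm = 1.47×10⁻³ m
(α₁L₁ + α₂L₂)ΔT = g
α₁L₁ + α₂L₂ = 16×10⁻⁶×1.510 + 29×10⁻⁶×2.756 = 1.04084×10⁻⁴ m/K
ΔT = 1.47×10⁻³ / 1.04084×10⁻⁴ = 14.123 K
T = 19.5 + 14.123 = 33.623 °C

T = 33.6 °C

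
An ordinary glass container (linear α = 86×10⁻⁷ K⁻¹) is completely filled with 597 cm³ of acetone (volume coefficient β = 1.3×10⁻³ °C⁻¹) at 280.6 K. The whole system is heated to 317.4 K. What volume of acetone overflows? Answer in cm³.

The container also expands: β_container ≈ 3α = 2.58×10⁻⁵ /K
Net overflow = V₀(β_liq − 3α_cont)ΔT
β − 3α = 1.30×10⁻³ − 2.58×10⁻⁵ = 1.2742×10⁻³ /K; ΔT = 36.8 K
ΔV = 597 × 1.2742×10⁻³ × 36.8 = 28.0 cm³

28.0 cm³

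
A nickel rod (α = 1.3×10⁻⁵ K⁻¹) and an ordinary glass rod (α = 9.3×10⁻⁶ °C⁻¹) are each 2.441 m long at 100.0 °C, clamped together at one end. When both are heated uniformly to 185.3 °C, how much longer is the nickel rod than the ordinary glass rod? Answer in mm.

ΔT = 85.3 K
nickel: ΔL = 1.3×10⁻⁵ × 2.441 m × 85.3 = 2.7068×10⁻³ m = 2.7068 mm
ordinary glass: ΔL = 9.3×10⁻⁶ × 2.441 m × 85.3 = 1.9364×10⁻³ m = 1.9364 mm
difference = 2.7068 − 1.9364 = 0.7704 mm

0.770 mm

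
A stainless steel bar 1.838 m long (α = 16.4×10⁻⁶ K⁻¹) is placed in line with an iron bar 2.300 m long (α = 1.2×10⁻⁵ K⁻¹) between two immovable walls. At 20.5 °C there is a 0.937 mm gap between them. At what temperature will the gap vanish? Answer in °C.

α₁L₁ = 3.01432×10⁻⁵ m/K, α₂L₂ = 2.760×10⁻⁵ m/K → total 5.77432×10⁻⁵ m/K
ΔT = g/(α₁L₁+α₂L₂) = 9.37×10⁻⁴ / 5.77432×10⁻⁵ = 16.227 K
T = 20.5 + 16.227 = 36.727 °C

T = 36.7 °C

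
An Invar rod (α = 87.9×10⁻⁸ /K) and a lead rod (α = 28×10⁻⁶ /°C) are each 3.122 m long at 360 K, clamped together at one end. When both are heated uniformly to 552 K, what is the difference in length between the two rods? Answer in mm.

ΔT = 192 K
Invar: ΔL = 87.9×10⁻⁸ × 3.122 m × 192 = 5.2689×10⁻⁴ m = 0.52689 mm
lead: ΔL = 28×10⁻⁶ × 3.122 m × 192 = 1.6784×10⁻² m = 16.784 mm
difference = 16.784 − 0.52689 = 16.25711 mm

16.3 mm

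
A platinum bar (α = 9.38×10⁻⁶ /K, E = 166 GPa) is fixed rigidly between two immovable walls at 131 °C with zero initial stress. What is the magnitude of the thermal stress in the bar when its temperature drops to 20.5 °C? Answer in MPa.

σ = 172 MPa

Fully constrained: the free strain ε = αΔT is blocked, so σ = Eε = EαΔT.
|ΔT| = 110.5 K
σ = 166×10⁹ × 9.38×10⁻⁶ × 110.5 = 1.72×10⁸ Pa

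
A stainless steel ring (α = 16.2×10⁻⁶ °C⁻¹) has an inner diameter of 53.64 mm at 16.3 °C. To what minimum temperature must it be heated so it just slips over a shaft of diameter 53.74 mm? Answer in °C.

Required Δd = 53.74 − 53.64 = 0.10 mm
Δd = αd₀ΔT ⇒ ΔT = Δd/(αd₀) = 0.10 / (16.2×10⁻⁶ × 53.64) = 115.08 K
T_min = 16.3 + 115.08 = 131.38 °C

T = 131 °C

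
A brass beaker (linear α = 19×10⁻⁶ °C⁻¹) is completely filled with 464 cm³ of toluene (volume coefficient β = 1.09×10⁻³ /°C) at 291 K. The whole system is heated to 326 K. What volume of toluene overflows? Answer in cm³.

The beaker also expands: β_container ≈ 3α = 5.7×10⁻⁵ /K
Net overflow = V₀(β_liq − 3α_cont)ΔT
β − 3α = 1.09×10⁻³ − 5.7×10⁻⁵ = 1.033×10⁻³ /K; ΔT = 35 K
ΔV = 464 × 1.033×10⁻³ × 35 = 16.8 cm³

16.8 cm³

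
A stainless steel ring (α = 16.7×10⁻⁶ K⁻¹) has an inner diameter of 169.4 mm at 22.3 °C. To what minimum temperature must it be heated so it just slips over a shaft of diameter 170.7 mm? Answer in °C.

T = 482 °C

Required Δd = 170.7 − 169.4 = 1.3 mm
Δd = αd₀ΔT ⇒ ΔT = Δd/(αd₀) = 1.3 / (16.7×10⁻⁶ × 169.4) = 459.53 K
T_min = 22.3 + 459.53 = 481.83 °C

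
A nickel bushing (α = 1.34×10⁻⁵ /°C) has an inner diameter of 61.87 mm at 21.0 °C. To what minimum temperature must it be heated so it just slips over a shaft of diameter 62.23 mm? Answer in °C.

T = 455 °C

Required Δd = 62.23 − 61.87 = 0.36 mm
Δd = αd₀ΔT ⇒ ΔT = Δd/(αd₀) = 0.36 / (1.34×10⁻⁵ × 61.87) = 434.23 K
T_min = 21.0 + 434.23 = 455.23 °C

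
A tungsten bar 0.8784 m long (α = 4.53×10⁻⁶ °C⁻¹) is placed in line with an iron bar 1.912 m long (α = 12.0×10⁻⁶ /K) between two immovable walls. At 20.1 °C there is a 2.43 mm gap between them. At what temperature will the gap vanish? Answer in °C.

T = 110 °C

Gap closes when ΔL₁ + ΔL₂ = 2.43 mm = 2.43×10⁻³ m
(α₁L₁ + α₂L₂)ΔT = g
α₁L₁ + α₂L₂ = 4.53×10⁻⁶×0.8784 + 12.0×10⁻⁶×1.912 = 2.6923152×10⁻⁵ m/K
ΔT = 2.43×10⁻³ / 2.6923152×10⁻⁵ = 90.26 K
T = 20.1 + 90.26 = 110.36 °C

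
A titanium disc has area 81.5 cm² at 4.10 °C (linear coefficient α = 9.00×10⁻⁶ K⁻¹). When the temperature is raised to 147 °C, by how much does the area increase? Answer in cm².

ΔA = 0.210 cm²

Area coefficient ≈ 2α; |ΔT| = 142.90 K
ΔA = 2αA₀ΔT = 2(9.00×10⁻⁶)(81.5)(142.90) = 0.210 cm²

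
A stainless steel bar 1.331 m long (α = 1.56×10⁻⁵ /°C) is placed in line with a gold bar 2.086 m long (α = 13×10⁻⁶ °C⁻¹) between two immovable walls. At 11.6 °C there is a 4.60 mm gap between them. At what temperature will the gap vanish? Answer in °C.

Gap closes when ΔL₁ + ΔL₂ = 4.60 mm = 4.60×10⁻³ m
(α₁L₁ + α₂L₂)ΔT = g
α₁L₁ + α₂L₂ = 1.56×10⁻⁵×1.331 + 13×10⁻⁶×2.086 = 4.78816×10⁻⁵ m/K
ΔT = 4.60×10⁻³ / 4.78816×10⁻⁵ = 96.07 K
T = 11.6 + 96.07 = 107.67 °C

T = 108 °C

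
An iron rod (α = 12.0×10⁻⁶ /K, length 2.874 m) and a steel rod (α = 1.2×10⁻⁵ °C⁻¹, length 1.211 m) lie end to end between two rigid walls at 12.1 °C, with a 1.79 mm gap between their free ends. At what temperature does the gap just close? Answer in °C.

T = 48.6 °C

α₁L₁ = 3.4488×10⁻⁵ m/K, α₂L₂ = 1.4532×10⁻⁵ m/K → total 4.902×10⁻⁵ m/K
ΔT = g/(α₁L₁+α₂L₂) = 1.79×10⁻³ / 4.902×10⁻⁵ = 36.516 K
T = 12.1 + 36.516 = 48.616 °C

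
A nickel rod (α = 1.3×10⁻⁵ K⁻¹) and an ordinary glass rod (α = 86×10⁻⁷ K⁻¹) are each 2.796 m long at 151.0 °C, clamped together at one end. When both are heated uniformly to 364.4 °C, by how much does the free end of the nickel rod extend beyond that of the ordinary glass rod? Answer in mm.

2.63 mm

ΔT = 213.4 K
nickel: ΔL = 1.3×10⁻⁵ × 2.796 m × 213.4 = 7.7567×10⁻³ m = 7.7567 mm
ordinary glass: ΔL = 86×10⁻⁷ × 2.796 m × 213.4 = 5.1313×10⁻³ m = 5.1313 mm
difference = 7.7567 − 5.1313 = 2.6254 mm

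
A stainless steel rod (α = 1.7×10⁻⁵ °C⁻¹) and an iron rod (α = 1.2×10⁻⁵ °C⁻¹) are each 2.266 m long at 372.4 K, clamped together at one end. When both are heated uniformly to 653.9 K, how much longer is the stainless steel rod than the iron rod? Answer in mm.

ΔT = 281.5 K
stainless steel: ΔL = 1.7×10⁻⁵ × 2.266 m × 281.5 = 1.0844×10⁻² m = 10.844 mm
iron: ΔL = 1.2×10⁻⁵ × 2.266 m × 281.5 = 7.6545×10⁻³ m = 7.6545 mm
difference = 10.844 − 7.6545 = 3.1895 mm

3.19 mm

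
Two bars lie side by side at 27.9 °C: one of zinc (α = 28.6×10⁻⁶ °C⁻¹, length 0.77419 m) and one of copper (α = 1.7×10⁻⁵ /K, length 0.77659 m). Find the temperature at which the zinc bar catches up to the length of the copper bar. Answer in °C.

Equal length when α₁L₁ΔT − α₂L₂ΔT = L₂ − L₁ = 2.40×10⁻³ m
α₁L₁ = 2.2141834×10⁻⁵, α₂L₂ = 1.320203×10⁻⁵ → Δ(αL) = 8.939804×10⁻⁶ m/K
ΔT = 2.40×10⁻³ / 8.939804×10⁻⁶ = 268.462 K, so T = 27.9 + 268.462 = 296.362 °C

T = 296.4 °C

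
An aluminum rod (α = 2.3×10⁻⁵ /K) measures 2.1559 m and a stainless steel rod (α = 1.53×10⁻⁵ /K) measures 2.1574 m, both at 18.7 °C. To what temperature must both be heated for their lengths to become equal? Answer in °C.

Equal length when α₁L₁ΔT − α₂L₂ΔT = L₂ − L₁ = 1.50×10⁻³ m
α₁L₁ = 4.95857×10⁻⁵, α₂L₂ = 3.300822×10⁻⁵ → Δ(αL) = 1.657748×10⁻⁵ m/K
ΔT = 1.50×10⁻³ / 1.657748×10⁻⁵ = 90.484 K, so T = 18.7 + 90.484 = 109.184 °C

T = 109.2 °C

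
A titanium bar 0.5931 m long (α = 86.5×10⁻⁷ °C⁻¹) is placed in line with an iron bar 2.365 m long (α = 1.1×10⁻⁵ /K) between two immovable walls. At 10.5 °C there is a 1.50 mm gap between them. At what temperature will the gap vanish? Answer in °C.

T = 58.7 °C

Gap closes when ΔL₁ + ΔL₂ = 1.50 mm = 1.50×10⁻³ m
(α₁L₁ + α₂L₂)ΔT = g
α₁L₁ + α₂L₂ = 86.5×10⁻⁷×0.5931 + 1.1×10⁻⁵×2.365 = 3.1145315×10⁻⁵ m/K
ΔT = 1.50×10⁻³ / 3.1145315×10⁻⁵ = 48.161 K
T = 10.5 + 48.161 = 58.661 °C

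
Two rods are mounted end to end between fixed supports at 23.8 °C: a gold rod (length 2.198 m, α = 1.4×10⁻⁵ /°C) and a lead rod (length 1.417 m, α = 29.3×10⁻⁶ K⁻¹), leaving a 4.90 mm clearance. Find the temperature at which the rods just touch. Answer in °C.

T = 91.6 °C

Gap closes when ΔL₁ + ΔL₂ = 4.90 mm = 4.90×10⁻³ m
(α₁L₁ + α₂L₂)ΔT = g
α₁L₁ + α₂L₂ = 1.4×10⁻⁵×2.198 + 29.3×10⁻⁶×1.417 = 7.22901×10⁻⁵ m/K
ΔT = 4.90×10⁻³ / 7.22901×10⁻⁵ = 67.782 K
T = 23.8 + 67.782 = 91.582 °C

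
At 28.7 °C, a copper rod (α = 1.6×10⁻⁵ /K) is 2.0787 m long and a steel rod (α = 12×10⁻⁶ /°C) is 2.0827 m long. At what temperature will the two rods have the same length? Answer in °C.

L₁(1 + α₁ΔT) = L₂(1 + α₂ΔT) ⇒ ΔT = (L₂ − L₁)/(α₁L₁ − α₂L₂)
L₂ − L₁ = 2.0827 − 2.0787 = 4.00×10⁻³ m
α₁L₁ − α₂L₂ = 1.6×10⁻⁵×2.0787 − 12×10⁻⁶×2.0827 = 8.2668×10⁻⁶ m/K
ΔT = 4.00×10⁻³ / 8.2668×10⁻⁶ = 483.863 K
T = 28.7 + 483.863 = 512.563 °C

T = 512.6 °C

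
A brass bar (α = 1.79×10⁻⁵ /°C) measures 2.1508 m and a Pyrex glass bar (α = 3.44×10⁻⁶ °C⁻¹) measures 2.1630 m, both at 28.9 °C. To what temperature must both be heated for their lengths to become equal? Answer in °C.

L₁(1 + α₁ΔT) = L₂(1 + α₂ΔT) ⇒ ΔT = (L₂ − L₁)/(α₁L₁ − α₂L₂)
L₂ − L₁ = 2.1630 − 2.1508 = 1.22×10⁻² m
α₁L₁ − α₂L₂ = 1.79×10⁻⁵×2.1508 − 3.44×10⁻⁶×2.1630 = 3.10586×10⁻⁵ m/K
ΔT = 1.22×10⁻² / 3.10586×10⁻⁵ = 392.806 K
T = 28.9 + 392.806 = 421.706 °C

T = 421.7 °C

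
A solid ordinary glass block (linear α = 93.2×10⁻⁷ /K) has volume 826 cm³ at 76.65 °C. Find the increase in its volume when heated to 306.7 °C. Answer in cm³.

ΔV = 5.31 cm³

Isotropic solid: β ≈ 3α = 2.8×10⁻⁵ /K; ΔT = 230.05 K
ΔV = 3αV₀ΔT = 3(93.2×10⁻⁷)(826)(230.05) = 5.31 cm³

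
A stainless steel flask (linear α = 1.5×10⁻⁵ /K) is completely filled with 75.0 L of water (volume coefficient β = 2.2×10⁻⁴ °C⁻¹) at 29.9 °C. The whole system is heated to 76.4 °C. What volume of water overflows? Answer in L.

The flask also expands: β_container ≈ 3α = 4.5×10⁻⁵ /K
Net overflow = V₀(β_liq − 3α_cont)ΔT
β − 3α = 2.20×10⁻⁴ − 4.5×10⁻⁵ = 1.75×10⁻⁴ /K; ΔT = 46.5 K
ΔV = 75.0 × 1.75×10⁻⁴ × 46.5 = 0.610 L

0.610 L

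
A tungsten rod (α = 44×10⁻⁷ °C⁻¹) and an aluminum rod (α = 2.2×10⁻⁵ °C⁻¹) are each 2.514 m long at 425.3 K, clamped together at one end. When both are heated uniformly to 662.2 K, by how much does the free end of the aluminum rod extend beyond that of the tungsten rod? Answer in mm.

ΔT = 236.9 K
tungsten: ΔL = 44×10⁻⁷ × 2.514 m × 236.9 = 2.6205×10⁻³ m = 2.6205 mm
aluminum: ΔL = 2.2×10⁻⁵ × 2.514 m × 236.9 = 1.3102×10⁻² m = 13.102 mm
difference = 13.102 − 2.6205 = 10.4815 mm

10.5 mm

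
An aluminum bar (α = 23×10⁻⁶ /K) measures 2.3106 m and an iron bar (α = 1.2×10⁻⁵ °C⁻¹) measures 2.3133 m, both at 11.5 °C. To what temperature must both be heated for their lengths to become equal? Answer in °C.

L₁(1 + α₁ΔT) = L₂(1 + α₂ΔT) ⇒ ΔT = (L₂ − L₁)/(α₁L₁ − α₂L₂)
L₂ − L₁ = 2.3133 − 2.3106 = 2.70×10⁻³ m
α₁L₁ − α₂L₂ = 23×10⁻⁶×2.3106 − 1.2×10⁻⁵×2.3133 = 2.53842×10⁻⁵ m/K
ΔT = 2.70×10⁻³ / 2.53842×10⁻⁵ = 106.365 K
T = 11.5 + 106.365 = 117.865 °C

T = 117.9 °C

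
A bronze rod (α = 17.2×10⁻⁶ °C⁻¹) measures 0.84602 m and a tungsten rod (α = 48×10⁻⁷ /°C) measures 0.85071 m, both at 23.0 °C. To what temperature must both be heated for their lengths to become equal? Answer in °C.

T = 471.0 °C

Equal length when α₁L₁ΔT − α₂L₂ΔT = L₂ − L₁ = 4.69×10⁻³ m
α₁L₁ = 1.4551544×10⁻⁵, α₂L₂ = 4.083408×10⁻⁶ → Δ(αL) = 1.0468136×10⁻⁵ m/K
ΔT = 4.69×10⁻³ / 1.0468136×10⁻⁵ = 448.026 K, so T = 23.0 + 448.026 = 471.026 °C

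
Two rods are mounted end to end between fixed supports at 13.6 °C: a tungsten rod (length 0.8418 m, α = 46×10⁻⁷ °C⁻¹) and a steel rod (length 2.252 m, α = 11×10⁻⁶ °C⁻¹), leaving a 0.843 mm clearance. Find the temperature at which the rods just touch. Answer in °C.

T = 43.0 °C

α₁L₁ = 3.87228×10⁻⁶ m/K, α₂L₂ = 2.4772×10⁻⁵ m/K → total 2.864428×10⁻⁵ m/K
ΔT = g/(α₁L₁+α₂L₂) = 8.43×10⁻⁴ / 2.864428×10⁻⁵ = 29.430 K
T = 13.6 + 29.430 = 43.030 °C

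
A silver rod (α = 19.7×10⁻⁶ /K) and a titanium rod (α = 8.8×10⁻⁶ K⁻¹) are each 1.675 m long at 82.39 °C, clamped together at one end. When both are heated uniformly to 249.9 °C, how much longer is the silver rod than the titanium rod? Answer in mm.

3.06 mm

ΔT = 167.51 K
silver: ΔL = 19.7×10⁻⁶ × 1.675 m × 167.51 = 5.5274×10⁻³ m = 5.5274 mm
titanium: ΔL = 8.8×10⁻⁶ × 1.675 m × 167.51 = 2.4691×10⁻³ m = 2.4691 mm
difference = 5.5274 − 2.4691 = 3.0583 mm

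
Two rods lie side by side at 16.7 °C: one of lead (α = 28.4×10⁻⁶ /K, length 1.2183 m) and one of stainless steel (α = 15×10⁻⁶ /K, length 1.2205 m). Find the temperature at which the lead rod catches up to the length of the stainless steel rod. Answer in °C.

T = 151.7 °C

Equal length when α₁L₁ΔT − α₂L₂ΔT = L₂ − L₁ = 2.20×10⁻³ m
α₁L₁ = 3.459972×10⁻⁵, α₂L₂ = 1.83075×10⁻⁵ → Δ(αL) = 1.629222×10⁻⁵ m/K
ΔT = 2.20×10⁻³ / 1.629222×10⁻⁵ = 135.034 K, so T = 16.7 + 135.034 = 151.734 °C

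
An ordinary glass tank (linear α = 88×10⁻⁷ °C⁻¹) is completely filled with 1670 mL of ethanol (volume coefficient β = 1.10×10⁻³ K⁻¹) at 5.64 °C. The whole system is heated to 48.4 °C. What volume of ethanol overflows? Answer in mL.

The tank also expands: β_container ≈ 3α = 2.64×10⁻⁵ /K
Net overflow = V₀(β_liq − 3α_cont)ΔT
β − 3α = 1.10×10⁻³ − 2.64×10⁻⁵ = 1.0736×10⁻³ /K; ΔT = 42.76 K
ΔV = 1670 × 1.0736×10⁻³ × 42.76 = 76.7 mL

76.7 mL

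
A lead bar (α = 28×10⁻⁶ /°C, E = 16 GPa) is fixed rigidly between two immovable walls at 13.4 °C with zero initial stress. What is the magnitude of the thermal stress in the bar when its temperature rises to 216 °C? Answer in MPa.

Fully constrained: the free strain ε = αΔT is blocked, so σ = Eε = EαΔT.
|ΔT| = 202.6 K
σ = 16.0×10⁹ × 28×10⁻⁶ × 202.6 = 9.08×10⁷ Pa

σ = 90.8 MPa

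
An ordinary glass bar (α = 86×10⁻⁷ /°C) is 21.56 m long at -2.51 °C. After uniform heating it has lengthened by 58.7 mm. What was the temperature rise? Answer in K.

ΔT = 317 K

ΔL = αL₀ΔT ⇒ ΔT = ΔL / (αL₀)
ΔT = 58.7×10⁻³ m / (86×10⁻⁷ × 21.56 m) = 316.59 K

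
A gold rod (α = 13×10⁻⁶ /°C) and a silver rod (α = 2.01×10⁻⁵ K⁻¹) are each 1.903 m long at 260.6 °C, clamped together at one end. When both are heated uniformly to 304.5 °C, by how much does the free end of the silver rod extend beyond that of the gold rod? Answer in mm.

ΔT = 43.9 K
gold: ΔL = 13×10⁻⁶ × 1.903 m × 43.9 = 1.0860×10⁻³ m = 1.0860 mm
silver: ΔL = 2.01×10⁻⁵ × 1.903 m × 43.9 = 1.6792×10⁻³ m = 1.6792 mm
difference = 1.6792 − 1.0860 = 0.5932 mm

0.593 mm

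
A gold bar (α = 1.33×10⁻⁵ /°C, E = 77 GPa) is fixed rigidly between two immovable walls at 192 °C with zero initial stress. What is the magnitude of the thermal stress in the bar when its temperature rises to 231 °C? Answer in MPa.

Fully constrained: the free strain ε = αΔT is blocked, so σ = Eε = EαΔT.
|ΔT| = 39 K
σ = 77.0×10⁹ × 1.33×10⁻⁵ × 39 = 3.99×10⁷ Pa

σ = 39.9 MPa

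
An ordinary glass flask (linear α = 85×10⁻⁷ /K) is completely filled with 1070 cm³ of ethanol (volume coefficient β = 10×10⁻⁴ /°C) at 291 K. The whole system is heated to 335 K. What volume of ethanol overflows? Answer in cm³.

45.9 cm³

The flask also expands: β_container ≈ 3α = 2.55×10⁻⁵ /K
Net overflow = V₀(β_liq − 3α_cont)ΔT
β − 3α = 1.00×10⁻³ − 2.55×10⁻⁵ = 9.745×10⁻⁴ /K; ΔT = 44 K
ΔV = 1070 × 9.745×10⁻⁴ × 44 = 45.9 cm³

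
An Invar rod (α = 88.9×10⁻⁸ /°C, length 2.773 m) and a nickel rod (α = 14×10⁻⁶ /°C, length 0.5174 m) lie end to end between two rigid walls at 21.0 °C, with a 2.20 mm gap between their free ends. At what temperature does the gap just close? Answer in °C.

T = 248 °C

α₁L₁ = 2.465197×10⁻⁶ m/K, α₂L₂ = 7.2436×10⁻⁶ m/K → total 9.708797×10⁻⁶ m/K
ΔT = g/(α₁L₁+α₂L₂) = 2.20×10⁻³ / 9.708797×10⁻⁶ = 226.60 K
T = 21.0 + 226.60 = 247.60 °C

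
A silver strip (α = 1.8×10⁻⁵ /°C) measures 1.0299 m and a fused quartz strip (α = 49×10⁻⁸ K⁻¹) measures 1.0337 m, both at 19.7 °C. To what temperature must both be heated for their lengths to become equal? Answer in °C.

L₁(1 + α₁ΔT) = L₂(1 + α₂ΔT) ⇒ ΔT = (L₂ − L₁)/(α₁L₁ − α₂L₂)
L₂ − L₁ = 1.0337 − 1.0299 = 3.80×10⁻³ m
α₁L₁ − α₂L₂ = 1.8×10⁻⁵×1.0299 − 49×10⁻⁸×1.0337 = 1.8031687×10⁻⁵ m/K
ΔT = 3.80×10⁻³ / 1.8031687×10⁻⁵ = 210.740 K
T = 19.7 + 210.740 = 230.440 °C

T = 230.4 °C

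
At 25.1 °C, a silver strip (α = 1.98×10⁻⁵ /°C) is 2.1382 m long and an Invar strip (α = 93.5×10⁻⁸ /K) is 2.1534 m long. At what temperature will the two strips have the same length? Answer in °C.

L₁(1 + α₁ΔT) = L₂(1 + α₂ΔT) ⇒ ΔT = (L₂ − L₁)/(α₁L₁ − α₂L₂)
L₂ − L₁ = 2.1534 − 2.1382 = 1.52×10⁻² m
α₁L₁ − α₂L₂ = 1.98×10⁻⁵×2.1382 − 93.5×10⁻⁸×2.1534 = 4.0322931×10⁻⁵ m/K
ΔT = 1.52×10⁻² / 4.0322931×10⁻⁵ = 376.957 K
T = 25.1 + 376.957 = 402.057 °C

T = 402.1 °C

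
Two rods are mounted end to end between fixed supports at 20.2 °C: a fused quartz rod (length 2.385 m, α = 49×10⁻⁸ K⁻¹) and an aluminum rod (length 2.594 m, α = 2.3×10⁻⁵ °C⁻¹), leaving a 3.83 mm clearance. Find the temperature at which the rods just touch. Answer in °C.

Gap closes when ΔL₁ + ΔL₂ = 3.83 mm = 3.83×10⁻³ m
(α₁L₁ + α₂L₂)ΔT = g
α₁L₁ + α₂L₂ = 49×10⁻⁸×2.385 + 2.3×10⁻⁵×2.594 = 6.083065×10⁻⁵ m/K
ΔT = 3.83×10⁻³ / 6.083065×10⁻⁵ = 62.962 K
T = 20.2 + 62.962 = 83.162 °C

T = 83.2 °C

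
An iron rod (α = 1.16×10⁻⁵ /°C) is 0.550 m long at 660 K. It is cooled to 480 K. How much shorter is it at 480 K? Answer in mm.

|ΔT| = |480 − 660| = 180 K
ΔL = αL₀ΔT = (1.16×10⁻⁵)(0.550)(180) = 1.15×10⁻³ m

ΔL = 1.15 mm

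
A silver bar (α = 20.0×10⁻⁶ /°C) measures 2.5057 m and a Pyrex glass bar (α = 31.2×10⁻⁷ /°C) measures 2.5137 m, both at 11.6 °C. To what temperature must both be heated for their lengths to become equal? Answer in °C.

L₁(1 + α₁ΔT) = L₂(1 + α₂ΔT) ⇒ ΔT = (L₂ − L₁)/(α₁L₁ − α₂L₂)
L₂ − L₁ = 2.5137 − 2.5057 = 8.00×10⁻³ m
α₁L₁ − α₂L₂ = 20.0×10⁻⁶×2.5057 − 31.2×10⁻⁷×2.5137 = 4.2271256×10⁻⁵ m/K
ΔT = 8.00×10⁻³ / 4.2271256×10⁻⁵ = 189.254 K
T = 11.6 + 189.254 = 200.854 °C

T = 200.9 °C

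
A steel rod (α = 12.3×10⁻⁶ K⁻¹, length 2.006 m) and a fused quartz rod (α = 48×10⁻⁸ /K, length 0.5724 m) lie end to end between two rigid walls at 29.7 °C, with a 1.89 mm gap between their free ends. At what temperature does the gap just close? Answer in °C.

T = 105 °C

α₁L₁ = 2.46738×10⁻⁵ m/K, α₂L₂ = 2.74752×10⁻⁷ m/K → total 2.4948552×10⁻⁵ m/K
ΔT = g/(α₁L₁+α₂L₂) = 1.89×10⁻³ / 2.4948552×10⁻⁵ = 75.76 K
T = 29.7 + 75.76 = 105.46 °C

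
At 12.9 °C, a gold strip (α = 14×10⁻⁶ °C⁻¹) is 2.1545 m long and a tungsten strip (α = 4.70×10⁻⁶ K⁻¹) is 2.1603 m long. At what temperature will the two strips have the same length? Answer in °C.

T = 302.8 °C

Equal length when α₁L₁ΔT − α₂L₂ΔT = L₂ − L₁ = 5.80×10⁻³ m
α₁L₁ = 3.0163×10⁻⁵, α₂L₂ = 1.015341×10⁻⁵ → Δ(αL) = 2.000959×10⁻⁵ m/K
ΔT = 5.80×10⁻³ / 2.000959×10⁻⁵ = 289.861 K, so T = 12.9 + 289.861 = 302.761 °C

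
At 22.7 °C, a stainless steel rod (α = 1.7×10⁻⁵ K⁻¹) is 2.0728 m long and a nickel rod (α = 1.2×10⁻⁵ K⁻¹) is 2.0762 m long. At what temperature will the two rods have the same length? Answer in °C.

Equal length when α₁L₁ΔT − α₂L₂ΔT = L₂ − L₁ = 3.40×10⁻³ m
α₁L₁ = 3.52376×10⁻⁵, α₂L₂ = 2.49144×10⁻⁵ → Δ(αL) = 1.03232×10⁻⁵ m/K
ΔT = 3.40×10⁻³ / 1.03232×10⁻⁵ = 329.355 K, so T = 22.7 + 329.355 = 352.055 °C

T = 352.1 °C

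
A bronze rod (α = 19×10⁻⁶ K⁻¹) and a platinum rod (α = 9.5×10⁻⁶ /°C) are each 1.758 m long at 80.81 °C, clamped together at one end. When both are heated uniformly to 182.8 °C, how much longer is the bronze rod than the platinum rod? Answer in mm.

ΔT = 101.99 K
bronze: ΔL = 19×10⁻⁶ × 1.758 m × 101.99 = 3.4067×10⁻³ m = 3.4067 mm
platinum: ΔL = 9.5×10⁻⁶ × 1.758 m × 101.99 = 1.7033×10⁻³ m = 1.7033 mm
difference = 3.4067 − 1.7033 = 1.7034 mm

1.70 mm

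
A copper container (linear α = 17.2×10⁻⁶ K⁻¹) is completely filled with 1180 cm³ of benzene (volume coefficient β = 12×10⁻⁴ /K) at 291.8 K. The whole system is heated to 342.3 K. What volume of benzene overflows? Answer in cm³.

68.4 cm³

The container also expands: β_container ≈ 3α = 5.16×10⁻⁵ /K
Net overflow = V₀(β_liq − 3α_cont)ΔT
β − 3α = 1.20×10⁻³ − 5.16×10⁻⁵ = 1.1484×10⁻³ /K; ΔT = 50.5 K
ΔV = 1180 × 1.1484×10⁻³ × 50.5 = 68.4 cm³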